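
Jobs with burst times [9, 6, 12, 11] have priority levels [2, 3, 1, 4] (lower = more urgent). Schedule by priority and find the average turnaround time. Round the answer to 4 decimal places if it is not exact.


Sort by priority (ascending = highest first):
Order: [(1, 12), (2, 9), (3, 6), (4, 11)]
Completion times:
  Priority 1, burst=12, C=12
  Priority 2, burst=9, C=21
  Priority 3, burst=6, C=27
  Priority 4, burst=11, C=38
Average turnaround = 98/4 = 24.5

24.5


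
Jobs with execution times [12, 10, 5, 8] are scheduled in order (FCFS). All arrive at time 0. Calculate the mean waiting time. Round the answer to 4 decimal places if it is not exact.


FCFS order (as given): [12, 10, 5, 8]
Waiting times:
  Job 1: wait = 0
  Job 2: wait = 12
  Job 3: wait = 22
  Job 4: wait = 27
Sum of waiting times = 61
Average waiting time = 61/4 = 15.25

15.25


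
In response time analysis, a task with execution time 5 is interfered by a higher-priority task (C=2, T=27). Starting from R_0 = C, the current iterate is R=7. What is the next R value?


R_next = C + ceil(R_prev / T_hp) * C_hp
ceil(7 / 27) = ceil(0.2593) = 1
Interference = 1 * 2 = 2
R_next = 5 + 2 = 7
R_next = R_prev, so the iteration has converged (response time = 7).

7


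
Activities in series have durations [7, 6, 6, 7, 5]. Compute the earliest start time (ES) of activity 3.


Activity 3 starts after activities 1 through 2 complete.
Predecessor durations: [7, 6]
ES = 7 + 6 = 13

13


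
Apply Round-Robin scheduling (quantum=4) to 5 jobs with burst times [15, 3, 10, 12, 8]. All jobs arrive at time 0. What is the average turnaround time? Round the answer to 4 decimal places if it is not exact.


Time quantum = 4
Execution trace:
  J1 runs 4 units, time = 4
  J2 runs 3 units, time = 7
  J3 runs 4 units, time = 11
  J4 runs 4 units, time = 15
  J5 runs 4 units, time = 19
  J1 runs 4 units, time = 23
  J3 runs 4 units, time = 27
  J4 runs 4 units, time = 31
  J5 runs 4 units, time = 35
  J1 runs 4 units, time = 39
  J3 runs 2 units, time = 41
  J4 runs 4 units, time = 45
  J1 runs 3 units, time = 48
Finish times: [48, 7, 41, 45, 35]
Average turnaround = 176/5 = 35.2

35.2


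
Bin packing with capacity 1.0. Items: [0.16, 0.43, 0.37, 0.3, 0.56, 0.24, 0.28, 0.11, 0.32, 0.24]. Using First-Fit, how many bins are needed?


Place items sequentially using First-Fit:
  Item 0.16 -> new Bin 1
  Item 0.43 -> Bin 1 (now 0.59)
  Item 0.37 -> Bin 1 (now 0.96)
  Item 0.3 -> new Bin 2
  Item 0.56 -> Bin 2 (now 0.86)
  Item 0.24 -> new Bin 3
  Item 0.28 -> Bin 3 (now 0.52)
  Item 0.11 -> Bin 2 (now 0.97)
  Item 0.32 -> Bin 3 (now 0.84)
  Item 0.24 -> new Bin 4
Total bins used = 4

4


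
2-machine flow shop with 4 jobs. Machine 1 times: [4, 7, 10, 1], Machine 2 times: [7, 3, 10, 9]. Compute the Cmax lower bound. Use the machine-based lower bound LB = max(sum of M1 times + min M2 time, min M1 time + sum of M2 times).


LB1 = sum(M1 times) + min(M2 times) = 22 + 3 = 25
LB2 = min(M1 times) + sum(M2 times) = 1 + 29 = 30
Lower bound = max(LB1, LB2) = max(25, 30) = 30

30


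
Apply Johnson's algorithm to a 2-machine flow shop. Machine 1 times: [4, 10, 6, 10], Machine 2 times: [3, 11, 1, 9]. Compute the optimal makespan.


Apply Johnson's rule:
  Group 1 (a <= b): [(2, 10, 11)]
  Group 2 (a > b): [(4, 10, 9), (1, 4, 3), (3, 6, 1)]
Optimal job order: [2, 4, 1, 3]
Schedule:
  Job 2: M1 done at 10, M2 done at 21
  Job 4: M1 done at 20, M2 done at 30
  Job 1: M1 done at 24, M2 done at 33
  Job 3: M1 done at 30, M2 done at 34
Makespan = 34

34


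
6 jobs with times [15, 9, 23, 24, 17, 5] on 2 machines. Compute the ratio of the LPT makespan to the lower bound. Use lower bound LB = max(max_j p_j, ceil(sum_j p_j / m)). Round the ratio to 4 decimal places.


LPT order: [24, 23, 17, 15, 9, 5]
Machine loads after assignment: [48, 45]
LPT makespan = 48
Lower bound = max(max_job, ceil(total/2)) = max(24, 47) = 47
Ratio = 48 / 47 = 1.0213

1.0213


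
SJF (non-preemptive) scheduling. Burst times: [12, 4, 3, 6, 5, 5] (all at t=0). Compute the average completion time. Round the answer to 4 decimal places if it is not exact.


SJF order (ascending): [3, 4, 5, 5, 6, 12]
Completion times:
  Job 1: burst=3, C=3
  Job 2: burst=4, C=7
  Job 3: burst=5, C=12
  Job 4: burst=5, C=17
  Job 5: burst=6, C=23
  Job 6: burst=12, C=35
Average completion = 97/6 = 16.1667

16.1667


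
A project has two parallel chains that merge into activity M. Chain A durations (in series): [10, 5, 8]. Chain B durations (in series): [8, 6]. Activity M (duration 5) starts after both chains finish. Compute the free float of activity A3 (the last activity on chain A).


ES(A3) = sum of predecessors on chain A = 15
EF(A3) = ES + duration = 15 + 8 = 23
Successor of A3 is M. ES(M) = max(sum(A), sum(B)) = max(23, 14) = 23
Free float = ES(successor) - EF(current) = 23 - 23 = 0

0


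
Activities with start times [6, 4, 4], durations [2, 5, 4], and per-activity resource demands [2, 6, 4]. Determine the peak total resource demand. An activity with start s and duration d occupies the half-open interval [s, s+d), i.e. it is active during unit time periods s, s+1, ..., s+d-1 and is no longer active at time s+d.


Each activity i is active on [start_i, start_i + duration_i).
Compute total resource usage per time slot:
  t=0: active resources = [], total = 0
  t=1: active resources = [], total = 0
  t=2: active resources = [], total = 0
  t=3: active resources = [], total = 0
  t=4: active resources = [6, 4], total = 10
  t=5: active resources = [6, 4], total = 10
  t=6: active resources = [2, 6, 4], total = 12
  t=7: active resources = [2, 6, 4], total = 12
  t=8: active resources = [6], total = 6
Peak resource demand = 12

12


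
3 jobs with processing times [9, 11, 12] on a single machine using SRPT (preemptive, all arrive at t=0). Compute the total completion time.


Since all jobs arrive at t=0, SRPT equals SPT ordering.
SPT order: [9, 11, 12]
Completion times:
  Job 1: p=9, C=9
  Job 2: p=11, C=20
  Job 3: p=12, C=32
Total completion time = 9 + 20 + 32 = 61

61


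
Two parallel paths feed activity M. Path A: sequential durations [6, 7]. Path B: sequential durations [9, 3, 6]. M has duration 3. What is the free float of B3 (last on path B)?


ES(B3) = sum of predecessors on chain B = 12
EF(B3) = ES + duration = 12 + 6 = 18
Successor of B3 is M. ES(M) = max(sum(A), sum(B)) = max(13, 18) = 18
Free float = ES(successor) - EF(current) = 18 - 18 = 0

0


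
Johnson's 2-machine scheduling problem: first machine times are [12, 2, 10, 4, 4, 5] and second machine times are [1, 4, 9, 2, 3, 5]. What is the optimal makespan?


Apply Johnson's rule:
  Group 1 (a <= b): [(2, 2, 4), (6, 5, 5)]
  Group 2 (a > b): [(3, 10, 9), (5, 4, 3), (4, 4, 2), (1, 12, 1)]
Optimal job order: [2, 6, 3, 5, 4, 1]
Schedule:
  Job 2: M1 done at 2, M2 done at 6
  Job 6: M1 done at 7, M2 done at 12
  Job 3: M1 done at 17, M2 done at 26
  Job 5: M1 done at 21, M2 done at 29
  Job 4: M1 done at 25, M2 done at 31
  Job 1: M1 done at 37, M2 done at 38
Makespan = 38

38


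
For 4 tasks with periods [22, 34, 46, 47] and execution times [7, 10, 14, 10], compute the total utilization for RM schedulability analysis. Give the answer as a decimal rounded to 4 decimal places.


Compute individual utilizations (exact fractions):
  Task 1: C/T = 7/22 (approx. 0.3182)
  Task 2: C/T = 10/34 = 5/17 (approx. 0.2941)
  Task 3: C/T = 14/46 = 7/23 (approx. 0.3043)
  Task 4: C/T = 10/47 (approx. 0.2128)
Total utilization U = 7/22 + 5/17 + 7/23 + 10/47 = 456615/404294
Rounded to 4 decimal places: U = 1.1294
RM (Liu & Layland) bound for 4 tasks = 0.756828; compare with U = 456615/404294 (approx. 1.129413)
U > 1, so the task set is not schedulable (processor overloaded).

1.1294


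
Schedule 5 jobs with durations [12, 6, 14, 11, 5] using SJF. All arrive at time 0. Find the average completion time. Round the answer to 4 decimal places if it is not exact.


SJF order (ascending): [5, 6, 11, 12, 14]
Completion times:
  Job 1: burst=5, C=5
  Job 2: burst=6, C=11
  Job 3: burst=11, C=22
  Job 4: burst=12, C=34
  Job 5: burst=14, C=48
Average completion = 120/5 = 24.0

24.0


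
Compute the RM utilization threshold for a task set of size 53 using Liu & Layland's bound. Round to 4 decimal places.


Compute 2^(1/53) = 1.0131641430
Subtract 1: 1.0131641430 - 1 = 0.0131641430
Multiply by n: 53 * 0.0131641430 = 0.6976995790
Round to 4 dp: 0.6977

0.6977


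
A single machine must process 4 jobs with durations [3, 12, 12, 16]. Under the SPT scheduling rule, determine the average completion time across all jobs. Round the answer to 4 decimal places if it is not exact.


Sort jobs by processing time (SPT order): [3, 12, 12, 16]
Compute completion times sequentially:
  Job 1: processing = 3, completes at 3
  Job 2: processing = 12, completes at 15
  Job 3: processing = 12, completes at 27
  Job 4: processing = 16, completes at 43
Sum of completion times = 88
Average completion time = 88/4 = 22.0

22.0


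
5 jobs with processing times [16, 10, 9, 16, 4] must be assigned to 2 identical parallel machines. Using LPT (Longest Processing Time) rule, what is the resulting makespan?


Sort jobs in decreasing order (LPT): [16, 16, 10, 9, 4]
Assign each job to the least loaded machine:
  Machine 1: jobs [16, 10], load = 26
  Machine 2: jobs [16, 9, 4], load = 29
Makespan = max load = 29

29


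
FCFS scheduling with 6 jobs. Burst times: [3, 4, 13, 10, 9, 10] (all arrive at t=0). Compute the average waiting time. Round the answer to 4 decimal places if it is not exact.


FCFS order (as given): [3, 4, 13, 10, 9, 10]
Waiting times:
  Job 1: wait = 0
  Job 2: wait = 3
  Job 3: wait = 7
  Job 4: wait = 20
  Job 5: wait = 30
  Job 6: wait = 39
Sum of waiting times = 99
Average waiting time = 99/6 = 16.5

16.5


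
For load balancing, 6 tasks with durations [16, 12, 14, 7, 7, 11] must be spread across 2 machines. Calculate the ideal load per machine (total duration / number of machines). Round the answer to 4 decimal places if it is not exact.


Total processing time = 16 + 12 + 14 + 7 + 7 + 11 = 67
Number of machines = 2
Ideal balanced load = 67 / 2 = 33.5

33.5


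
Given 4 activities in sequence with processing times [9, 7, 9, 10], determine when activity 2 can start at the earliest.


Activity 2 starts after activities 1 through 1 complete.
Predecessor durations: [9]
ES = 9 = 9

9


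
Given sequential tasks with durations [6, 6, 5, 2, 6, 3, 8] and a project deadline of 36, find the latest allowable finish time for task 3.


LF(activity 3) = deadline - sum of successor durations
Successors: activities 4 through 7 with durations [2, 6, 3, 8]
Sum of successor durations = 19
LF = 36 - 19 = 17

17


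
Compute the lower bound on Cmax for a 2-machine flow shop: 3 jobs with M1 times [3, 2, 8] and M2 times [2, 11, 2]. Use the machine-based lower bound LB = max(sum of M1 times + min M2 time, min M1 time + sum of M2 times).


LB1 = sum(M1 times) + min(M2 times) = 13 + 2 = 15
LB2 = min(M1 times) + sum(M2 times) = 2 + 15 = 17
Lower bound = max(LB1, LB2) = max(15, 17) = 17

17


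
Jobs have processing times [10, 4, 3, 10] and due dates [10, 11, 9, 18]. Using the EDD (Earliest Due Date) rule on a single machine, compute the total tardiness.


Sort by due date (EDD order): [(3, 9), (10, 10), (4, 11), (10, 18)]
Compute completion times and tardiness:
  Job 1: p=3, d=9, C=3, tardiness=max(0,3-9)=0
  Job 2: p=10, d=10, C=13, tardiness=max(0,13-10)=3
  Job 3: p=4, d=11, C=17, tardiness=max(0,17-11)=6
  Job 4: p=10, d=18, C=27, tardiness=max(0,27-18)=9
Total tardiness = 18

18


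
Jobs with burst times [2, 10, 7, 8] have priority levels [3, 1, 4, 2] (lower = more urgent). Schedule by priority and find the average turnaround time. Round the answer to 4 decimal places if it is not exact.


Sort by priority (ascending = highest first):
Order: [(1, 10), (2, 8), (3, 2), (4, 7)]
Completion times:
  Priority 1, burst=10, C=10
  Priority 2, burst=8, C=18
  Priority 3, burst=2, C=20
  Priority 4, burst=7, C=27
Average turnaround = 75/4 = 18.75

18.75


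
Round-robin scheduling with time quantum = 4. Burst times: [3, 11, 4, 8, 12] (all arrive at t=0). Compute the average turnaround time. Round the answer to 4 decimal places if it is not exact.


Time quantum = 4
Execution trace:
  J1 runs 3 units, time = 3
  J2 runs 4 units, time = 7
  J3 runs 4 units, time = 11
  J4 runs 4 units, time = 15
  J5 runs 4 units, time = 19
  J2 runs 4 units, time = 23
  J4 runs 4 units, time = 27
  J5 runs 4 units, time = 31
  J2 runs 3 units, time = 34
  J5 runs 4 units, time = 38
Finish times: [3, 34, 11, 27, 38]
Average turnaround = 113/5 = 22.6

22.6


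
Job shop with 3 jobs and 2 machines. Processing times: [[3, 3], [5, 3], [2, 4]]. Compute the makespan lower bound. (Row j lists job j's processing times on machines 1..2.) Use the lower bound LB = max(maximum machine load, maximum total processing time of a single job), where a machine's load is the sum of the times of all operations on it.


Machine loads:
  Machine 1: 3 + 5 + 2 = 10
  Machine 2: 3 + 3 + 4 = 10
Max machine load = 10
Job totals:
  Job 1: 6
  Job 2: 8
  Job 3: 6
Max job total = 8
Lower bound = max(10, 8) = 10

10


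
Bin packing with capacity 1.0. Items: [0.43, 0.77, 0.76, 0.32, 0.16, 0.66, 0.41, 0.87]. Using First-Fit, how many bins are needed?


Place items sequentially using First-Fit:
  Item 0.43 -> new Bin 1
  Item 0.77 -> new Bin 2
  Item 0.76 -> new Bin 3
  Item 0.32 -> Bin 1 (now 0.75)
  Item 0.16 -> Bin 1 (now 0.91)
  Item 0.66 -> new Bin 4
  Item 0.41 -> new Bin 5
  Item 0.87 -> new Bin 6
Total bins used = 6

6


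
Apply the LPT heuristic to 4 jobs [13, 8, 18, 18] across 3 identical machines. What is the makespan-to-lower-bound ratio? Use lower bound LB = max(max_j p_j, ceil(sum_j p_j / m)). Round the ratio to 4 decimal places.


LPT order: [18, 18, 13, 8]
Machine loads after assignment: [18, 18, 21]
LPT makespan = 21
Lower bound = max(max_job, ceil(total/3)) = max(18, 19) = 19
Ratio = 21 / 19 = 1.1053

1.1053


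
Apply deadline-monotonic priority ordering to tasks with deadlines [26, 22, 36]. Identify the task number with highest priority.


Sort tasks by relative deadline (ascending):
  Task 2: deadline = 22
  Task 1: deadline = 26
  Task 3: deadline = 36
Priority order (highest first): [2, 1, 3]
Highest priority task = 2

2


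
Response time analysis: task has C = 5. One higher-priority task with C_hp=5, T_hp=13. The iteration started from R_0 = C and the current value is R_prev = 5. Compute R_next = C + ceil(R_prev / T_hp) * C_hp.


R_next = C + ceil(R_prev / T_hp) * C_hp
ceil(5 / 13) = ceil(0.3846) = 1
Interference = 1 * 5 = 5
R_next = 5 + 5 = 10

10


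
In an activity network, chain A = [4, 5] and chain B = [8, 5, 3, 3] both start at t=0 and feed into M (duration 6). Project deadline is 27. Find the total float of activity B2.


Forward pass: ES(B2) = sum of predecessors on chain B = 8
EF = ES + duration = 8 + 5 = 13
Backward pass: LF(M) = deadline = 27; LS(M) = 27 - 6 = 21
LF(B2) = LS(M) - sum(successors on chain B) = 21 - 6 = 15
LS = LF - duration = 15 - 5 = 10
Total float = LS - ES = 10 - 8 = 2

2


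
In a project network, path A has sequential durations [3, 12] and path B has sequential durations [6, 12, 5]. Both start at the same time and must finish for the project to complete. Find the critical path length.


Path A total = 3 + 12 = 15
Path B total = 6 + 12 + 5 = 23
Critical path = longest path = max(15, 23) = 23

23


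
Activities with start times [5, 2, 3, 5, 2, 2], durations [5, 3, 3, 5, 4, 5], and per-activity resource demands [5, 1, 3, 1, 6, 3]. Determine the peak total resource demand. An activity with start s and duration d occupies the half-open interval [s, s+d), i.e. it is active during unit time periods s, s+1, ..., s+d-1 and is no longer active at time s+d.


Each activity i is active on [start_i, start_i + duration_i).
Compute total resource usage per time slot:
  t=0: active resources = [], total = 0
  t=1: active resources = [], total = 0
  t=2: active resources = [1, 6, 3], total = 10
  t=3: active resources = [1, 3, 6, 3], total = 13
  t=4: active resources = [1, 3, 6, 3], total = 13
  t=5: active resources = [5, 3, 1, 6, 3], total = 18
  t=6: active resources = [5, 1, 3], total = 9
  t=7: active resources = [5, 1], total = 6
  t=8: active resources = [5, 1], total = 6
  t=9: active resources = [5, 1], total = 6
Peak resource demand = 18

18


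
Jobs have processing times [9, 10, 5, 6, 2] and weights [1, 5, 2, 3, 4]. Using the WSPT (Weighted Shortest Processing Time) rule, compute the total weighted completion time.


Compute p/w ratios and sort ascending (WSPT): [(2, 4), (10, 5), (6, 3), (5, 2), (9, 1)]
Compute weighted completion times:
  Job (p=2,w=4): C=2, w*C=4*2=8
  Job (p=10,w=5): C=12, w*C=5*12=60
  Job (p=6,w=3): C=18, w*C=3*18=54
  Job (p=5,w=2): C=23, w*C=2*23=46
  Job (p=9,w=1): C=32, w*C=1*32=32
Total weighted completion time = 200

200


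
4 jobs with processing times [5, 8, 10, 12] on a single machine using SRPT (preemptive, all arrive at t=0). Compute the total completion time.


Since all jobs arrive at t=0, SRPT equals SPT ordering.
SPT order: [5, 8, 10, 12]
Completion times:
  Job 1: p=5, C=5
  Job 2: p=8, C=13
  Job 3: p=10, C=23
  Job 4: p=12, C=35
Total completion time = 5 + 13 + 23 + 35 = 76

76


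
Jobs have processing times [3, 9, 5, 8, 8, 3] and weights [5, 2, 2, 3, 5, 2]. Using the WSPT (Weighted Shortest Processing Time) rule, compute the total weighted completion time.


Compute p/w ratios and sort ascending (WSPT): [(3, 5), (3, 2), (8, 5), (5, 2), (8, 3), (9, 2)]
Compute weighted completion times:
  Job (p=3,w=5): C=3, w*C=5*3=15
  Job (p=3,w=2): C=6, w*C=2*6=12
  Job (p=8,w=5): C=14, w*C=5*14=70
  Job (p=5,w=2): C=19, w*C=2*19=38
  Job (p=8,w=3): C=27, w*C=3*27=81
  Job (p=9,w=2): C=36, w*C=2*36=72
Total weighted completion time = 288

288


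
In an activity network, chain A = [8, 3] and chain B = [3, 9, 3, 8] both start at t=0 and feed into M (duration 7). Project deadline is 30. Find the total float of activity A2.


Forward pass: ES(A2) = sum of predecessors on chain A = 8
EF = ES + duration = 8 + 3 = 11
Backward pass: LF(M) = deadline = 30; LS(M) = 30 - 7 = 23
LF(A2) = LS(M) - sum(successors on chain A) = 23 - 0 = 23
LS = LF - duration = 23 - 3 = 20
Total float = LS - ES = 20 - 8 = 12

12


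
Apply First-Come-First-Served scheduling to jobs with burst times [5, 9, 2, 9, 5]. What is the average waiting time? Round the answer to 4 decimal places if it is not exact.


FCFS order (as given): [5, 9, 2, 9, 5]
Waiting times:
  Job 1: wait = 0
  Job 2: wait = 5
  Job 3: wait = 14
  Job 4: wait = 16
  Job 5: wait = 25
Sum of waiting times = 60
Average waiting time = 60/5 = 12.0

12.0


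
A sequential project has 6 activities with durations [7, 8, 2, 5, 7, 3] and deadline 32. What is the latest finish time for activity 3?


LF(activity 3) = deadline - sum of successor durations
Successors: activities 4 through 6 with durations [5, 7, 3]
Sum of successor durations = 15
LF = 32 - 15 = 17

17


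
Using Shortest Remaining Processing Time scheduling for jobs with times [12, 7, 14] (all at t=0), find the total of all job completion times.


Since all jobs arrive at t=0, SRPT equals SPT ordering.
SPT order: [7, 12, 14]
Completion times:
  Job 1: p=7, C=7
  Job 2: p=12, C=19
  Job 3: p=14, C=33
Total completion time = 7 + 19 + 33 = 59

59


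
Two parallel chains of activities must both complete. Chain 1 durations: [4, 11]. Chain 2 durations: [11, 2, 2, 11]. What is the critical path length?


Path A total = 4 + 11 = 15
Path B total = 11 + 2 + 2 + 11 = 26
Critical path = longest path = max(15, 26) = 26

26


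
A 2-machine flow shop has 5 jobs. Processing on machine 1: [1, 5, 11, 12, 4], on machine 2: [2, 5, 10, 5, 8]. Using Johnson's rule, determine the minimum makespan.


Apply Johnson's rule:
  Group 1 (a <= b): [(1, 1, 2), (5, 4, 8), (2, 5, 5)]
  Group 2 (a > b): [(3, 11, 10), (4, 12, 5)]
Optimal job order: [1, 5, 2, 3, 4]
Schedule:
  Job 1: M1 done at 1, M2 done at 3
  Job 5: M1 done at 5, M2 done at 13
  Job 2: M1 done at 10, M2 done at 18
  Job 3: M1 done at 21, M2 done at 31
  Job 4: M1 done at 33, M2 done at 38
Makespan = 38

38


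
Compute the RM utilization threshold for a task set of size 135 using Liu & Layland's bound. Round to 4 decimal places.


Compute 2^(1/135) = 1.0051476273
Subtract 1: 1.0051476273 - 1 = 0.0051476273
Multiply by n: 135 * 0.0051476273 = 0.6949296855
Round to 4 dp: 0.6949

0.6949


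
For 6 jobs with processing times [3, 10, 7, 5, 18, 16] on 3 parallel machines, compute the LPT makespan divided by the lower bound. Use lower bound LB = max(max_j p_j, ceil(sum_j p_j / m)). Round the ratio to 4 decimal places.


LPT order: [18, 16, 10, 7, 5, 3]
Machine loads after assignment: [18, 21, 20]
LPT makespan = 21
Lower bound = max(max_job, ceil(total/3)) = max(18, 20) = 20
Ratio = 21 / 20 = 1.05

1.05


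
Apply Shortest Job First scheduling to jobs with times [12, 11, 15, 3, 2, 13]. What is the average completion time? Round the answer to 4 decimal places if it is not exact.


SJF order (ascending): [2, 3, 11, 12, 13, 15]
Completion times:
  Job 1: burst=2, C=2
  Job 2: burst=3, C=5
  Job 3: burst=11, C=16
  Job 4: burst=12, C=28
  Job 5: burst=13, C=41
  Job 6: burst=15, C=56
Average completion = 148/6 = 24.6667

24.6667


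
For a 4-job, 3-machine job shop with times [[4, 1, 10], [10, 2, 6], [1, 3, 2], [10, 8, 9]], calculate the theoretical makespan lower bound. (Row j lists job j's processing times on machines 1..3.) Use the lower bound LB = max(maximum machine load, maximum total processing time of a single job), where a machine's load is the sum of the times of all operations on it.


Machine loads:
  Machine 1: 4 + 10 + 1 + 10 = 25
  Machine 2: 1 + 2 + 3 + 8 = 14
  Machine 3: 10 + 6 + 2 + 9 = 27
Max machine load = 27
Job totals:
  Job 1: 15
  Job 2: 18
  Job 3: 6
  Job 4: 27
Max job total = 27
Lower bound = max(27, 27) = 27

27


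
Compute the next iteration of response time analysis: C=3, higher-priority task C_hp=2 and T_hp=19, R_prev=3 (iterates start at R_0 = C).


R_next = C + ceil(R_prev / T_hp) * C_hp
ceil(3 / 19) = ceil(0.1579) = 1
Interference = 1 * 2 = 2
R_next = 3 + 2 = 5

5


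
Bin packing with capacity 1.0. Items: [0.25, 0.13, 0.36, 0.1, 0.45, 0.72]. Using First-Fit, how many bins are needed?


Place items sequentially using First-Fit:
  Item 0.25 -> new Bin 1
  Item 0.13 -> Bin 1 (now 0.38)
  Item 0.36 -> Bin 1 (now 0.74)
  Item 0.1 -> Bin 1 (now 0.84)
  Item 0.45 -> new Bin 2
  Item 0.72 -> new Bin 3
Total bins used = 3

3


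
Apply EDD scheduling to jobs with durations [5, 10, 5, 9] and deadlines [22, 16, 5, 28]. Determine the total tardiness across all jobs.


Sort by due date (EDD order): [(5, 5), (10, 16), (5, 22), (9, 28)]
Compute completion times and tardiness:
  Job 1: p=5, d=5, C=5, tardiness=max(0,5-5)=0
  Job 2: p=10, d=16, C=15, tardiness=max(0,15-16)=0
  Job 3: p=5, d=22, C=20, tardiness=max(0,20-22)=0
  Job 4: p=9, d=28, C=29, tardiness=max(0,29-28)=1
Total tardiness = 1

1


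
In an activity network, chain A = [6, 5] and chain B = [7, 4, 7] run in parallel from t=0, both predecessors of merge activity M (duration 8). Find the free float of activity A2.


ES(A2) = sum of predecessors on chain A = 6
EF(A2) = ES + duration = 6 + 5 = 11
Successor of A2 is M. ES(M) = max(sum(A), sum(B)) = max(11, 18) = 18
Free float = ES(successor) - EF(current) = 18 - 11 = 7

7


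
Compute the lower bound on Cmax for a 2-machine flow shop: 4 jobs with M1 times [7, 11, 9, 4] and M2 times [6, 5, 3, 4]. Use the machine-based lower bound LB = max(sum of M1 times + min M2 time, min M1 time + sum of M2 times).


LB1 = sum(M1 times) + min(M2 times) = 31 + 3 = 34
LB2 = min(M1 times) + sum(M2 times) = 4 + 18 = 22
Lower bound = max(LB1, LB2) = max(34, 22) = 34

34


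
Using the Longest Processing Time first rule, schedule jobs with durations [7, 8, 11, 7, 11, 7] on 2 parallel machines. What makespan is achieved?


Sort jobs in decreasing order (LPT): [11, 11, 8, 7, 7, 7]
Assign each job to the least loaded machine:
  Machine 1: jobs [11, 8, 7], load = 26
  Machine 2: jobs [11, 7, 7], load = 25
Makespan = max load = 26

26


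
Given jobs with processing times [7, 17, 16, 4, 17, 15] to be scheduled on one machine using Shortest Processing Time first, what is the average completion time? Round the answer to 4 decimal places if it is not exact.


Sort jobs by processing time (SPT order): [4, 7, 15, 16, 17, 17]
Compute completion times sequentially:
  Job 1: processing = 4, completes at 4
  Job 2: processing = 7, completes at 11
  Job 3: processing = 15, completes at 26
  Job 4: processing = 16, completes at 42
  Job 5: processing = 17, completes at 59
  Job 6: processing = 17, completes at 76
Sum of completion times = 218
Average completion time = 218/6 = 36.3333

36.3333


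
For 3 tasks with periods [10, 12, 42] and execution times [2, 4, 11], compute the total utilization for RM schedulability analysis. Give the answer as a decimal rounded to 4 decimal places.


Compute individual utilizations (exact fractions):
  Task 1: C/T = 2/10 = 1/5 (approx. 0.2)
  Task 2: C/T = 4/12 = 1/3 (approx. 0.3333)
  Task 3: C/T = 11/42 (approx. 0.2619)
Total utilization U = 1/5 + 1/3 + 11/42 = 167/210
Rounded to 4 decimal places: U = 0.7952
RM (Liu & Layland) bound for 3 tasks = 0.779763; compare with U = 167/210 (approx. 0.795238)
bound < U <= 1, so the RM sufficient condition is not met (inconclusive; an exact test such as response-time analysis is needed).

0.7952


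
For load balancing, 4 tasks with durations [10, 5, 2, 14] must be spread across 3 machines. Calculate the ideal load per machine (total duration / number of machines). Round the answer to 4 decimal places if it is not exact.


Total processing time = 10 + 5 + 2 + 14 = 31
Number of machines = 3
Ideal balanced load = 31 / 3 = 10.3333

10.3333


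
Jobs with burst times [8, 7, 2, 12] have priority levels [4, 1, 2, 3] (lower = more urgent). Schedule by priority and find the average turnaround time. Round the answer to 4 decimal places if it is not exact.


Sort by priority (ascending = highest first):
Order: [(1, 7), (2, 2), (3, 12), (4, 8)]
Completion times:
  Priority 1, burst=7, C=7
  Priority 2, burst=2, C=9
  Priority 3, burst=12, C=21
  Priority 4, burst=8, C=29
Average turnaround = 66/4 = 16.5

16.5


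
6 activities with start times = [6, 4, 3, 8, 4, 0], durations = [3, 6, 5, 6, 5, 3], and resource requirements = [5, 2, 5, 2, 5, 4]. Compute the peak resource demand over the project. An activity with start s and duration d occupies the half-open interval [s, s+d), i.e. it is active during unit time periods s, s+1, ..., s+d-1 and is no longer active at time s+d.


Each activity i is active on [start_i, start_i + duration_i).
Compute total resource usage per time slot:
  t=0: active resources = [4], total = 4
  t=1: active resources = [4], total = 4
  t=2: active resources = [4], total = 4
  t=3: active resources = [5], total = 5
  t=4: active resources = [2, 5, 5], total = 12
  t=5: active resources = [2, 5, 5], total = 12
  t=6: active resources = [5, 2, 5, 5], total = 17
  t=7: active resources = [5, 2, 5, 5], total = 17
  t=8: active resources = [5, 2, 2, 5], total = 14
  t=9: active resources = [2, 2], total = 4
  t=10: active resources = [2], total = 2
  t=11: active resources = [2], total = 2
  t=12: active resources = [2], total = 2
  t=13: active resources = [2], total = 2
Peak resource demand = 17

17


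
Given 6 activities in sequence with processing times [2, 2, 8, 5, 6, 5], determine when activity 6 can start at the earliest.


Activity 6 starts after activities 1 through 5 complete.
Predecessor durations: [2, 2, 8, 5, 6]
ES = 2 + 2 + 8 + 5 + 6 = 23

23


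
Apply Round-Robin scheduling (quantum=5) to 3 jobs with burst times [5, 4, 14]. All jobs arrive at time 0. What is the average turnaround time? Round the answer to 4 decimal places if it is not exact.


Time quantum = 5
Execution trace:
  J1 runs 5 units, time = 5
  J2 runs 4 units, time = 9
  J3 runs 5 units, time = 14
  J3 runs 5 units, time = 19
  J3 runs 4 units, time = 23
Finish times: [5, 9, 23]
Average turnaround = 37/3 = 12.3333

12.3333


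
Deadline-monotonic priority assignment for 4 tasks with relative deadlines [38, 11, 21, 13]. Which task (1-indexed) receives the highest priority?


Sort tasks by relative deadline (ascending):
  Task 2: deadline = 11
  Task 4: deadline = 13
  Task 3: deadline = 21
  Task 1: deadline = 38
Priority order (highest first): [2, 4, 3, 1]
Highest priority task = 2

2


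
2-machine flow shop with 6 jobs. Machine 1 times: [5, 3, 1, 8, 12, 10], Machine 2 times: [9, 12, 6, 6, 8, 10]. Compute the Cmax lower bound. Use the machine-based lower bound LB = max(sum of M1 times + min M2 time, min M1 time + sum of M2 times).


LB1 = sum(M1 times) + min(M2 times) = 39 + 6 = 45
LB2 = min(M1 times) + sum(M2 times) = 1 + 51 = 52
Lower bound = max(LB1, LB2) = max(45, 52) = 52

52


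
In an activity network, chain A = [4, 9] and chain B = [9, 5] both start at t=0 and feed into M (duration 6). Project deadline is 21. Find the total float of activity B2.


Forward pass: ES(B2) = sum of predecessors on chain B = 9
EF = ES + duration = 9 + 5 = 14
Backward pass: LF(M) = deadline = 21; LS(M) = 21 - 6 = 15
LF(B2) = LS(M) - sum(successors on chain B) = 15 - 0 = 15
LS = LF - duration = 15 - 5 = 10
Total float = LS - ES = 10 - 9 = 1

1


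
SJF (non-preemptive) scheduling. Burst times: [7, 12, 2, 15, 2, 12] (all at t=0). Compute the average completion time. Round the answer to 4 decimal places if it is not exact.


SJF order (ascending): [2, 2, 7, 12, 12, 15]
Completion times:
  Job 1: burst=2, C=2
  Job 2: burst=2, C=4
  Job 3: burst=7, C=11
  Job 4: burst=12, C=23
  Job 5: burst=12, C=35
  Job 6: burst=15, C=50
Average completion = 125/6 = 20.8333

20.8333


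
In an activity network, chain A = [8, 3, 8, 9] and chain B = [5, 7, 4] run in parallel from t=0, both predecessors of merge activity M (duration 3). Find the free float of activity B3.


ES(B3) = sum of predecessors on chain B = 12
EF(B3) = ES + duration = 12 + 4 = 16
Successor of B3 is M. ES(M) = max(sum(A), sum(B)) = max(28, 16) = 28
Free float = ES(successor) - EF(current) = 28 - 16 = 12

12


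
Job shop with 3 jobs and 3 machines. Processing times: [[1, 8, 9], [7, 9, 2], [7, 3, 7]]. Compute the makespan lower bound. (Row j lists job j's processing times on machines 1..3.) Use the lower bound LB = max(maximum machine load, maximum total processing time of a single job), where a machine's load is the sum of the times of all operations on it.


Machine loads:
  Machine 1: 1 + 7 + 7 = 15
  Machine 2: 8 + 9 + 3 = 20
  Machine 3: 9 + 2 + 7 = 18
Max machine load = 20
Job totals:
  Job 1: 18
  Job 2: 18
  Job 3: 17
Max job total = 18
Lower bound = max(20, 18) = 20

20


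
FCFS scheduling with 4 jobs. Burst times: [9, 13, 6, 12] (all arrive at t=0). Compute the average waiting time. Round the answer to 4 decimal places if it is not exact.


FCFS order (as given): [9, 13, 6, 12]
Waiting times:
  Job 1: wait = 0
  Job 2: wait = 9
  Job 3: wait = 22
  Job 4: wait = 28
Sum of waiting times = 59
Average waiting time = 59/4 = 14.75

14.75


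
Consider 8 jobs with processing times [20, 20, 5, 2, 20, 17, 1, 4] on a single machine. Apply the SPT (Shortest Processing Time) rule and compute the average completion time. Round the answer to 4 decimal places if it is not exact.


Sort jobs by processing time (SPT order): [1, 2, 4, 5, 17, 20, 20, 20]
Compute completion times sequentially:
  Job 1: processing = 1, completes at 1
  Job 2: processing = 2, completes at 3
  Job 3: processing = 4, completes at 7
  Job 4: processing = 5, completes at 12
  Job 5: processing = 17, completes at 29
  Job 6: processing = 20, completes at 49
  Job 7: processing = 20, completes at 69
  Job 8: processing = 20, completes at 89
Sum of completion times = 259
Average completion time = 259/8 = 32.375

32.375


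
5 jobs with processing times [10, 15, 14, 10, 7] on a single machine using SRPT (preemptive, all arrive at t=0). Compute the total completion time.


Since all jobs arrive at t=0, SRPT equals SPT ordering.
SPT order: [7, 10, 10, 14, 15]
Completion times:
  Job 1: p=7, C=7
  Job 2: p=10, C=17
  Job 3: p=10, C=27
  Job 4: p=14, C=41
  Job 5: p=15, C=56
Total completion time = 7 + 17 + 27 + 41 + 56 = 148

148


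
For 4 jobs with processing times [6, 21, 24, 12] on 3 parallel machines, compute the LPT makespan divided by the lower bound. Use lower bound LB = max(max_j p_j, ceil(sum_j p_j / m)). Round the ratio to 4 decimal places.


LPT order: [24, 21, 12, 6]
Machine loads after assignment: [24, 21, 18]
LPT makespan = 24
Lower bound = max(max_job, ceil(total/3)) = max(24, 21) = 24
Ratio = 24 / 24 = 1.0

1.0


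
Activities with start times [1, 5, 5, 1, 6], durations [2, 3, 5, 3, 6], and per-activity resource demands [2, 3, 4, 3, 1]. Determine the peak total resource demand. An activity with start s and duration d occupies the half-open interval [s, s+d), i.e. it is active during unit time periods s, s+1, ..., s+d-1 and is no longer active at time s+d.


Each activity i is active on [start_i, start_i + duration_i).
Compute total resource usage per time slot:
  t=0: active resources = [], total = 0
  t=1: active resources = [2, 3], total = 5
  t=2: active resources = [2, 3], total = 5
  t=3: active resources = [3], total = 3
  t=4: active resources = [], total = 0
  t=5: active resources = [3, 4], total = 7
  t=6: active resources = [3, 4, 1], total = 8
  t=7: active resources = [3, 4, 1], total = 8
  t=8: active resources = [4, 1], total = 5
  t=9: active resources = [4, 1], total = 5
  t=10: active resources = [1], total = 1
  t=11: active resources = [1], total = 1
Peak resource demand = 8

8


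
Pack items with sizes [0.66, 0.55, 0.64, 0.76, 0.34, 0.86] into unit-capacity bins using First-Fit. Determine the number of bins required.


Place items sequentially using First-Fit:
  Item 0.66 -> new Bin 1
  Item 0.55 -> new Bin 2
  Item 0.64 -> new Bin 3
  Item 0.76 -> new Bin 4
  Item 0.34 -> Bin 1 (now 1.0)
  Item 0.86 -> new Bin 5
Total bins used = 5

5


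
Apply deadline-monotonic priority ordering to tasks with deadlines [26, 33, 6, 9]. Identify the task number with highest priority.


Sort tasks by relative deadline (ascending):
  Task 3: deadline = 6
  Task 4: deadline = 9
  Task 1: deadline = 26
  Task 2: deadline = 33
Priority order (highest first): [3, 4, 1, 2]
Highest priority task = 3

3


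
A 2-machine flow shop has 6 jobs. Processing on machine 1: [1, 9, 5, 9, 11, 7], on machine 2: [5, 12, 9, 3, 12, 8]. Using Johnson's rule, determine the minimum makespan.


Apply Johnson's rule:
  Group 1 (a <= b): [(1, 1, 5), (3, 5, 9), (6, 7, 8), (2, 9, 12), (5, 11, 12)]
  Group 2 (a > b): [(4, 9, 3)]
Optimal job order: [1, 3, 6, 2, 5, 4]
Schedule:
  Job 1: M1 done at 1, M2 done at 6
  Job 3: M1 done at 6, M2 done at 15
  Job 6: M1 done at 13, M2 done at 23
  Job 2: M1 done at 22, M2 done at 35
  Job 5: M1 done at 33, M2 done at 47
  Job 4: M1 done at 42, M2 done at 50
Makespan = 50

50


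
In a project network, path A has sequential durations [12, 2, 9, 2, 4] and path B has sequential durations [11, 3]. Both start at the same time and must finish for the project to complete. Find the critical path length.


Path A total = 12 + 2 + 9 + 2 + 4 = 29
Path B total = 11 + 3 = 14
Critical path = longest path = max(29, 14) = 29

29


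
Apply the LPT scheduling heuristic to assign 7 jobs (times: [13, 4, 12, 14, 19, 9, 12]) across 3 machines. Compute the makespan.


Sort jobs in decreasing order (LPT): [19, 14, 13, 12, 12, 9, 4]
Assign each job to the least loaded machine:
  Machine 1: jobs [19, 9], load = 28
  Machine 2: jobs [14, 12], load = 26
  Machine 3: jobs [13, 12, 4], load = 29
Makespan = max load = 29

29


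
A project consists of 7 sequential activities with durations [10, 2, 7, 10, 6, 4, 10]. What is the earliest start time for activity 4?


Activity 4 starts after activities 1 through 3 complete.
Predecessor durations: [10, 2, 7]
ES = 10 + 2 + 7 = 19

19


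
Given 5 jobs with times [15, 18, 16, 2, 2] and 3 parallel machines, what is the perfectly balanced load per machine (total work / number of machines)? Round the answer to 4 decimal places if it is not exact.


Total processing time = 15 + 18 + 16 + 2 + 2 = 53
Number of machines = 3
Ideal balanced load = 53 / 3 = 17.6667

17.6667


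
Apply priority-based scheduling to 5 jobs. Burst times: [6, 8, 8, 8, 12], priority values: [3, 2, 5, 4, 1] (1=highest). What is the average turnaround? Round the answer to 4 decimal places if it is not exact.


Sort by priority (ascending = highest first):
Order: [(1, 12), (2, 8), (3, 6), (4, 8), (5, 8)]
Completion times:
  Priority 1, burst=12, C=12
  Priority 2, burst=8, C=20
  Priority 3, burst=6, C=26
  Priority 4, burst=8, C=34
  Priority 5, burst=8, C=42
Average turnaround = 134/5 = 26.8

26.8


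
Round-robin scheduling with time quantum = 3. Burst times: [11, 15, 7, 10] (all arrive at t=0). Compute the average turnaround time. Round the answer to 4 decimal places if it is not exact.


Time quantum = 3
Execution trace:
  J1 runs 3 units, time = 3
  J2 runs 3 units, time = 6
  J3 runs 3 units, time = 9
  J4 runs 3 units, time = 12
  J1 runs 3 units, time = 15
  J2 runs 3 units, time = 18
  J3 runs 3 units, time = 21
  J4 runs 3 units, time = 24
  J1 runs 3 units, time = 27
  J2 runs 3 units, time = 30
  J3 runs 1 units, time = 31
  J4 runs 3 units, time = 34
  J1 runs 2 units, time = 36
  J2 runs 3 units, time = 39
  J4 runs 1 units, time = 40
  J2 runs 3 units, time = 43
Finish times: [36, 43, 31, 40]
Average turnaround = 150/4 = 37.5

37.5


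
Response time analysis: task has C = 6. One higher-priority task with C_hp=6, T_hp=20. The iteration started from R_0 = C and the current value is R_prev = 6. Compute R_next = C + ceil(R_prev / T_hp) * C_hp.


R_next = C + ceil(R_prev / T_hp) * C_hp
ceil(6 / 20) = ceil(0.3) = 1
Interference = 1 * 6 = 6
R_next = 6 + 6 = 12

12


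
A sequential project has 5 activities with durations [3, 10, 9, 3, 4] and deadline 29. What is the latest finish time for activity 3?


LF(activity 3) = deadline - sum of successor durations
Successors: activities 4 through 5 with durations [3, 4]
Sum of successor durations = 7
LF = 29 - 7 = 22

22


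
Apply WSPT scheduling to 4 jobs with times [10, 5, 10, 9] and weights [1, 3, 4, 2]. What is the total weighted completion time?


Compute p/w ratios and sort ascending (WSPT): [(5, 3), (10, 4), (9, 2), (10, 1)]
Compute weighted completion times:
  Job (p=5,w=3): C=5, w*C=3*5=15
  Job (p=10,w=4): C=15, w*C=4*15=60
  Job (p=9,w=2): C=24, w*C=2*24=48
  Job (p=10,w=1): C=34, w*C=1*34=34
Total weighted completion time = 157

157


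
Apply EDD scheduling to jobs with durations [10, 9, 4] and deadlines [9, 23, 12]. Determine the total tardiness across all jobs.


Sort by due date (EDD order): [(10, 9), (4, 12), (9, 23)]
Compute completion times and tardiness:
  Job 1: p=10, d=9, C=10, tardiness=max(0,10-9)=1
  Job 2: p=4, d=12, C=14, tardiness=max(0,14-12)=2
  Job 3: p=9, d=23, C=23, tardiness=max(0,23-23)=0
Total tardiness = 3

3


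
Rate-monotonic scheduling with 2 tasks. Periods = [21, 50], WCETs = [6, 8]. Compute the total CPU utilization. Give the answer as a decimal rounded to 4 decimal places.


Compute individual utilizations (exact fractions):
  Task 1: C/T = 6/21 = 2/7 (approx. 0.2857)
  Task 2: C/T = 8/50 = 4/25 (approx. 0.16)
Total utilization U = 2/7 + 4/25 = 78/175
Rounded to 4 decimal places: U = 0.4457
RM (Liu & Layland) bound for 2 tasks = 0.828427; compare with U = 78/175 (approx. 0.445714)
U <= bound, so schedulable by RM sufficient condition.

0.4457


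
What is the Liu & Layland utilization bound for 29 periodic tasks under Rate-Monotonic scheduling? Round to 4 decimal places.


Compute 2^(1/29) = 1.0241895602
Subtract 1: 1.0241895602 - 1 = 0.0241895602
Multiply by n: 29 * 0.0241895602 = 0.7014972458
Round to 4 dp: 0.7015

0.7015
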